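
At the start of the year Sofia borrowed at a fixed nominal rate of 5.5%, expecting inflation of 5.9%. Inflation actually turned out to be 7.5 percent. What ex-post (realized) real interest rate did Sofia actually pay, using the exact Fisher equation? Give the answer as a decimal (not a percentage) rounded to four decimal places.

Ex-post: (1 + 0.0550)/(1 + 0.0750) − 1 = -1.8605%
So the realized real rate is -0.0186.

-0.0186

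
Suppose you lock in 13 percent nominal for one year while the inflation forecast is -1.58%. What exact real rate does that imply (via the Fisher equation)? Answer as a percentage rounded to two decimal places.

By the Fisher equation, 1 + r = (1 + i)/(1 + π).
1 + r = 1.13000 / 0.98420 = 1.148141
r = 1.148141 − 1 = 14.8141%, i.e. 14.81%.

14.81%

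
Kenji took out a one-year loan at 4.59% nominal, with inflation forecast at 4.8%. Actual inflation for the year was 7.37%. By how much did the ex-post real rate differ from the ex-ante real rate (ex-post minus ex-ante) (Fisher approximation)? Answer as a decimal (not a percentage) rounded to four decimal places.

-0.0257

Ex-ante: 4.59% − 4.8% = -0.210%
Ex-post: 4.59% − 7.37% = -2.780%
Difference (ex-post − ex-ante) = -2.5700% → -0.0257.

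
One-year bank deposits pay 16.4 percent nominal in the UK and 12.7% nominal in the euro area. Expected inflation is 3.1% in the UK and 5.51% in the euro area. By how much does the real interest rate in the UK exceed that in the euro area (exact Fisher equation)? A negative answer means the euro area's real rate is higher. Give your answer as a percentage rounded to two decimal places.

6.09%

The UK: (1 + 0.1640)/(1 + 0.0310) − 1 = 12.9001%
The euro area: (1 + 0.1270)/(1 + 0.0551) − 1 = 6.8145%
Differential = 12.9001% − 6.8145% = 6.0856% → 6.09%.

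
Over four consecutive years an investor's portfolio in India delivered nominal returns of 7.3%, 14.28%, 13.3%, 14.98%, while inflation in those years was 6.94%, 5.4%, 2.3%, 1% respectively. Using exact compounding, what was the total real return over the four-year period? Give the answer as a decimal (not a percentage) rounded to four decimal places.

0.3717

Compound the nominal returns: 1.0730 × 1.1428 × 1.1330 × 1.1498 = 1.597431.
Compound inflation: 1.0694 × 1.0540 × 1.0230 × 1.0100 = 1.164603.
Deflate: 1.597431 / 1.164603 = 1.371653.
Total real return = 1.371653 − 1 → 0.3717.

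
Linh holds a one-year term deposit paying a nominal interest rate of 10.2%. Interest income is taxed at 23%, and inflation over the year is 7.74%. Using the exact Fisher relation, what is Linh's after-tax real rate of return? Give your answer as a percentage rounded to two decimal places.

After-tax nominal return = 10.2% × (1 − 0.23) = 7.8540%.
1 + r = 1.07854 / 1.07740 = 1.001058
After-tax real rate = 1.001058 − 1 → 0.11%.

0.11%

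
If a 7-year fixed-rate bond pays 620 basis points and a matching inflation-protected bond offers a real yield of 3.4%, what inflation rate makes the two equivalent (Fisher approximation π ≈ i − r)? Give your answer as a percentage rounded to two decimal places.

2.80%

π ≈ i − r = 6.2% − 3.4% → 2.80%.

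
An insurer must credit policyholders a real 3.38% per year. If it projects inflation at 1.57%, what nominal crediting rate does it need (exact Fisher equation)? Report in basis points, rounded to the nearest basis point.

500 basis points

(1 + i) = (1 + r)(1 + π) = 1.03380 × 1.01570 = 1.05003066
i = 1.05003066 − 1, so the required nominal rate is 500 basis points.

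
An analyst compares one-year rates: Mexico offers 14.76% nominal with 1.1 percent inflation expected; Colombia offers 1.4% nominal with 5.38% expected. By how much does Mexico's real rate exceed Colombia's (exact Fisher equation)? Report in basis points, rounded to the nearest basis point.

Mexico: (1 + 0.1476)/(1 + 0.0110) − 1 = 13.5114%
Colombia: (1 + 0.0140)/(1 + 0.0538) − 1 = -3.7768%
Differential = 13.5114% − (-3.7768%) = 17.2882% → 1729 basis points.

1729 basis points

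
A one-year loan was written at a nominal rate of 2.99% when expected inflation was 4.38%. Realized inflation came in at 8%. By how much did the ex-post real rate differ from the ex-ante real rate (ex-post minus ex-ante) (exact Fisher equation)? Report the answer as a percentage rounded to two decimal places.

-3.31%

Ex-ante: (1 + 0.0299)/(1 + 0.0438) − 1 = -1.3317%
Ex-post: (1 + 0.0299)/(1 + 0.0800) − 1 = -4.6389%
Difference (ex-post − ex-ante) = -3.3072% → -3.31%.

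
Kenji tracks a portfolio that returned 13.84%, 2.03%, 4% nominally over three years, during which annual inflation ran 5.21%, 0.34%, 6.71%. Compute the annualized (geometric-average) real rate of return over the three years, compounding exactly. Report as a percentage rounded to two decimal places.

2.35%

Compound the nominal returns: 1.1384 × 1.0203 × 1.0400 = 1.20796990.
Compound inflation: 1.0521 × 1.0034 × 1.0671 = 1.12651308.
Deflate: 1.20796990 / 1.12651308 = 1.07230881.
Annualized real rate = 1.07230881^(1/3) − 1 = 2.3544% → 2.35%.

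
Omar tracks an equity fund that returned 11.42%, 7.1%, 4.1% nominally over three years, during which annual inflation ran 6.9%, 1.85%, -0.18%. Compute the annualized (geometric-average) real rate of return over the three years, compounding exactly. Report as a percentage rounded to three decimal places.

4.556%

Nominal growth factor = 1.1142 × 1.0710 × 1.0410 = 1.24223384
Price-level growth factor = 1.0690 × 1.0185 × 0.9982 = 1.08681670
Real growth factor = 1.24223384 / 1.08681670 = 1.14300216
Annualized real rate = 1.14300216^(1/3) − 1 = 4.5560% → 4.556%.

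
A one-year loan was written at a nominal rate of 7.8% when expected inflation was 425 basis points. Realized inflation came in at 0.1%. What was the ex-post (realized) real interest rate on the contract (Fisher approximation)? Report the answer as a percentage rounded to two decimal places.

7.70%

Ex-post: 7.8% − 0.1% = 7.700%
So the realized real rate is 7.70%.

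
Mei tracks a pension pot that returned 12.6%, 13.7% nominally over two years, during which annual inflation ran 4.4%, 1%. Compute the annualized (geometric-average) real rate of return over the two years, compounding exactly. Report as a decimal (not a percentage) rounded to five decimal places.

0.10189

Nominal growth factor = 1.1260 × 1.1370 = 1.28026200
Price-level growth factor = 1.0440 × 1.0100 = 1.05444000
Real growth factor = 1.28026200 / 1.05444000 = 1.21416297
Annualized real rate = 1.21416297^(1/2) − 1 = 10.1891% → 0.10189.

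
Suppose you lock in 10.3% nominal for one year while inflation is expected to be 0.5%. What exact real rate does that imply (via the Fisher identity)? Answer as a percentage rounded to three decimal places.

By the Fisher identity, 1 + r = (1 + i)/(1 + π).
1 + r = 1.10300 / 1.00500 = 1.097512
r = 1.097512 − 1 = 9.7512%, i.e. 9.751%.

9.751%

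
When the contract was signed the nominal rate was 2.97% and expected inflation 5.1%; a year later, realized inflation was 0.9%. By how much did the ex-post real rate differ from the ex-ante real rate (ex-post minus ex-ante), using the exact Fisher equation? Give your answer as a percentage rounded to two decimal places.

Ex-ante: (1 + 0.0297)/(1 + 0.0510) − 1 = -2.0266%
Ex-post: (1 + 0.0297)/(1 + 0.0090) − 1 = 2.0515%
Difference (ex-post − ex-ante) = 4.0782% → 4.08%.

4.08%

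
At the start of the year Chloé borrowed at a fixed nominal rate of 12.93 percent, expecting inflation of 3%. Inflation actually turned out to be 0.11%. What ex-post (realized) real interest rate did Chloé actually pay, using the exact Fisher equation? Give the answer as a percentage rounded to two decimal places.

Ex-post: (1 + 0.1293)/(1 + 0.0011) − 1 = 12.8059%
So the realized real rate is 12.81%.

12.81%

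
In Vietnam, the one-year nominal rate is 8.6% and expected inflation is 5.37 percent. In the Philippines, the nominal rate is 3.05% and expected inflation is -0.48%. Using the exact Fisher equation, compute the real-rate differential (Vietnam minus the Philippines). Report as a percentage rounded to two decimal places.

-0.48%

Vietnam: (1 + 0.0860)/(1 + 0.0537) − 1 = 3.0654%
The Philippines: (1 + 0.0305)/(1 − 0.0048) − 1 = 3.5470%
Differential = 3.0654% − 3.5470% = -0.4816% → -0.48%.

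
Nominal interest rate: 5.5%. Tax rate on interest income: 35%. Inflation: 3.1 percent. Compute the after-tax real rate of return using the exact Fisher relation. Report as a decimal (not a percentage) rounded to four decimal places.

0.0046

After-tax nominal return = 5.5% × (1 − 0.35) = 3.5750%.
1 + r = 1.03575 / 1.03100 = 1.004607
After-tax real rate = 1.004607 − 1 → 0.0046.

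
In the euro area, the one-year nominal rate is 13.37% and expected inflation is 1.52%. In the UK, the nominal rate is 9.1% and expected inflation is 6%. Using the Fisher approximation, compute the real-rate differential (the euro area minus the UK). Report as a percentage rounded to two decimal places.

The euro area: 13.37% − 1.52% = 11.850%
The UK: 9.1% − 6% = 3.100%
Differential = 8.750% → 8.75%.

8.75%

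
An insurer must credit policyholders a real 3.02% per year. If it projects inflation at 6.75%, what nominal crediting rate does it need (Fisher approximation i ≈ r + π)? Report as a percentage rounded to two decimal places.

i ≈ r + π = 3.02% + 6.75% = 9.77%.

9.77%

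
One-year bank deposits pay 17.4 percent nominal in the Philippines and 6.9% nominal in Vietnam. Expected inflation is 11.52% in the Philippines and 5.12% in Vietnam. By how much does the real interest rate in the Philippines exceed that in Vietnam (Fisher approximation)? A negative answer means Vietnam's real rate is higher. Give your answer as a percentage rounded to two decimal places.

The Philippines: 17.4% − 11.52% = 5.880%
Vietnam: 6.9% − 5.12% = 1.780%
Differential = 4.100% → 4.10%.

4.10%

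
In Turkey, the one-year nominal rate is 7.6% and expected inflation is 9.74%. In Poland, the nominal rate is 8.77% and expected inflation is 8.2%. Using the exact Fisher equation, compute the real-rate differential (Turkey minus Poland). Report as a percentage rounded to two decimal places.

Turkey: (1 + 0.0760)/(1 + 0.0974) − 1 = -1.9501%
Poland: (1 + 0.0877)/(1 + 0.0820) − 1 = 0.5268%
Differential = -1.9501% − 0.5268% = -2.4769% → -2.48%.

-2.48%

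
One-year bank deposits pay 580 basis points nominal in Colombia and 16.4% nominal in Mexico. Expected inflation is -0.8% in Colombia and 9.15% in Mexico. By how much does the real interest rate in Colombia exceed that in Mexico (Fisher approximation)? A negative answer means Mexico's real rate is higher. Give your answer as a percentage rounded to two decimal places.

-0.65%

Colombia: 5.8% − (-0.8%) = 6.600%
Mexico: 16.4% − 9.15% = 7.250%
Differential = -0.650% → -0.65%.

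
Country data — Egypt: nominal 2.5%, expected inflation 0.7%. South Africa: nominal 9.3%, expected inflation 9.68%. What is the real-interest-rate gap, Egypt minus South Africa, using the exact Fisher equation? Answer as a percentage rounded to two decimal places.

2.13%

Egypt: (1 + 0.0250)/(1 + 0.0070) − 1 = 1.7875%
South Africa: (1 + 0.0930)/(1 + 0.0968) − 1 = -0.3465%
Differential = 1.7875% − (-0.3465%) = 2.1340% → 2.13%.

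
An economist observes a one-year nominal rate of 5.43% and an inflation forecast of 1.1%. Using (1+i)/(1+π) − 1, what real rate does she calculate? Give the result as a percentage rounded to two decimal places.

4.28%

1 + r = 1.05430 / 1.01100 = 1.042829
r = 1.042829 − 1 = 4.2829%, i.e. 4.28%.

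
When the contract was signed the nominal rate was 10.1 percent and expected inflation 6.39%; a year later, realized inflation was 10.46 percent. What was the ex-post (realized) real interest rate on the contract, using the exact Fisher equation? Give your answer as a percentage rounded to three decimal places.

-0.326%

Ex-post: (1 + 0.1010)/(1 + 0.1046) − 1 = -0.3259%
So the realized real rate is -0.326%.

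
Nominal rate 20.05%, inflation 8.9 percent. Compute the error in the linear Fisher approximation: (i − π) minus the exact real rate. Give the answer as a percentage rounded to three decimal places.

Approximate: r ≈ 20.050% − 8.900% = 11.1500%
Exact: (1 + 0.2005)/(1 + 0.0890) − 1 = 10.2388%
Error = 11.1500% − 10.2388% = 0.9112% → 0.911%.

0.911%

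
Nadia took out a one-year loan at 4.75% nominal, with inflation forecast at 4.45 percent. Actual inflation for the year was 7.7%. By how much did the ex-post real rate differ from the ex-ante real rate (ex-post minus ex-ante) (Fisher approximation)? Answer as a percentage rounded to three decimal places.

-3.250%

Ex-ante: 4.75% − 4.45% = 0.300%
Ex-post: 4.75% − 7.7% = -2.950%
Difference (ex-post − ex-ante) = -3.2500% → -3.250%.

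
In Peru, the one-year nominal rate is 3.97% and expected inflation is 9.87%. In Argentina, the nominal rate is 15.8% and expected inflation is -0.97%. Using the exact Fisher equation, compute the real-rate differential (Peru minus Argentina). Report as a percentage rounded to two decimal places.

-22.30%

Peru: (1 + 0.0397)/(1 + 0.0987) − 1 = -5.3700%
Argentina: (1 + 0.1580)/(1 − 0.0097) − 1 = 16.9343%
Differential = -5.3700% − 16.9343% = -22.3042% → -22.30%.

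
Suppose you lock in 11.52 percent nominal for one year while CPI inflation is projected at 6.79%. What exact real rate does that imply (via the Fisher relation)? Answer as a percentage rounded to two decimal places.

4.43%

By the Fisher relation, 1 + r = (1 + i)/(1 + π).
1 + r = 1.11520 / 1.06790 = 1.044293
r = 1.044293 − 1 = 4.4293%, i.e. 4.43%.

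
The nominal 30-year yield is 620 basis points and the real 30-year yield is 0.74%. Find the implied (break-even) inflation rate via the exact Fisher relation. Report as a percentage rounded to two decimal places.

5.42%

(1 + π) = (1 + i)/(1 + r) = 1.06200 / 1.00740 = 1.054199
Break-even inflation = 1.054199 − 1 → 5.42%.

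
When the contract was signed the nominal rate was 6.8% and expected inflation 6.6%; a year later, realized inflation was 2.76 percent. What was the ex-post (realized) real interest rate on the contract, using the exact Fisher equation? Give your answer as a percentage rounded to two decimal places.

Ex-post: (1 + 0.0680)/(1 + 0.0276) − 1 = 3.9315%
So the realized real rate is 3.93%.

3.93%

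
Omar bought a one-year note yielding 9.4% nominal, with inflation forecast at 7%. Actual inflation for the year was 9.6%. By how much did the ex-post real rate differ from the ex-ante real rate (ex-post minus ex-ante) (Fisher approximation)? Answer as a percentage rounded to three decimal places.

-2.600%

Ex-ante: 9.4% − 7% = 2.400%
Ex-post: 9.4% − 9.6% = -0.200%
Difference (ex-post − ex-ante) = -2.6000% → -2.600%.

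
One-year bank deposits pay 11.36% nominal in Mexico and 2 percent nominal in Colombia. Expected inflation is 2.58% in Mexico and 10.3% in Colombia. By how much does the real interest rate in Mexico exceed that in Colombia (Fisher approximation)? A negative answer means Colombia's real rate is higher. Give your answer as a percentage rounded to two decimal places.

Mexico: 11.36% − 2.58% = 8.780%
Colombia: 2% − 10.3% = -8.300%
Differential = 17.080% → 17.08%.

17.08%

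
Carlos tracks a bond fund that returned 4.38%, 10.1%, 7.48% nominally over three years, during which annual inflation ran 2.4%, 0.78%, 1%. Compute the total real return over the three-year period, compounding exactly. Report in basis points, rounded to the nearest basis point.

1850 basis points

Compound the nominal returns: 1.0438 × 1.1010 × 1.0748 = 1.2351857.
Compound inflation: 1.0240 × 1.0078 × 1.0100 = 1.0423071.
Deflate: 1.2351857 / 1.0423071 = 1.1850498.
Total real return = 1.1850498 − 1 → 1850 basis points.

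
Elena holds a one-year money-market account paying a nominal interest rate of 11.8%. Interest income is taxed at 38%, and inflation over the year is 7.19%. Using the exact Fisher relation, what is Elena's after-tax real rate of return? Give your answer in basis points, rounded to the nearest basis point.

12 basis points

After-tax nominal return = 11.8% × (1 − 0.38) = 7.3160%.
1 + r = 1.07316 / 1.07190 = 1.001175
After-tax real rate = 1.001175 − 1 → 12 basis points.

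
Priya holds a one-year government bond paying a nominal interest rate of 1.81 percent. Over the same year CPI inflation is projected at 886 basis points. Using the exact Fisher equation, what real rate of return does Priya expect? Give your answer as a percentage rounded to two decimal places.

By the Fisher equation, 1 + r = (1 + i)/(1 + π).
1 + r = 1.01810 / 1.08860 = 0.935238
r = 0.935238 − 1 = -6.4762%, i.e. -6.48%.

-6.48%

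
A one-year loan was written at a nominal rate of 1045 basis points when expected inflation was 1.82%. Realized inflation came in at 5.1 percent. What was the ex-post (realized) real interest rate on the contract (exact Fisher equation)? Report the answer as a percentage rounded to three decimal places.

5.090%

Ex-post: (1 + 0.1045)/(1 + 0.0510) − 1 = 5.0904%
So the realized real rate is 5.090%.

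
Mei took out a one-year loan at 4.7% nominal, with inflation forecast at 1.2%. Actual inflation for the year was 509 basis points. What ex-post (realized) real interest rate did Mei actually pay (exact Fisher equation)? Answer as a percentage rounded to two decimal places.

Ex-post: (1 + 0.0470)/(1 + 0.0509) − 1 = -0.3711%
So the realized real rate is -0.37%.

-0.37%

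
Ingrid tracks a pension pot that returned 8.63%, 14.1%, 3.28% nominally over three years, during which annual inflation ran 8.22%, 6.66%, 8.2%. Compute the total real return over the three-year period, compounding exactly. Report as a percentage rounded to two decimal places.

Nominal growth factor = 1.0863 × 1.1410 × 1.0328 = 1.280123
Price-level growth factor = 1.0822 × 1.0666 × 1.0820 = 1.248925
Real growth factor = 1.280123 / 1.248925 = 1.024980
Total real return = 1.024980 − 1 → 2.50%.

2.50%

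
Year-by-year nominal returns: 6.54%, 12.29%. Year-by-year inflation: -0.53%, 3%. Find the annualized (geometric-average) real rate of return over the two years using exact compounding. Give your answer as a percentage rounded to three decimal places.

Nominal growth factor = 1.0654 × 1.1229 = 1.19633766
Price-level growth factor = 0.9947 × 1.0300 = 1.02454100
Real growth factor = 1.19633766 / 1.02454100 = 1.16768159
Annualized real rate = 1.16768159^(1/2) − 1 = 8.0593% → 8.059%.

8.059%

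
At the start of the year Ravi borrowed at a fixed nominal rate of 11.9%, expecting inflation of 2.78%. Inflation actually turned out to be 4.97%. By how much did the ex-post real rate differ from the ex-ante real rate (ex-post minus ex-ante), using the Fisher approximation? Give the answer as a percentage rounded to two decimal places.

-2.19%

Ex-ante: 11.9% − 2.78% = 9.120%
Ex-post: 11.9% − 4.97% = 6.930%
Difference (ex-post − ex-ante) = -2.1900% → -2.19%.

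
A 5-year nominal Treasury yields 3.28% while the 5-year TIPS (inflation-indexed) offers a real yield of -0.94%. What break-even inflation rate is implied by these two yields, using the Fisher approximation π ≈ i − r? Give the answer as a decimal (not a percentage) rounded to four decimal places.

0.0422

π ≈ i − r = 3.28% − (-0.94%) → 0.0422.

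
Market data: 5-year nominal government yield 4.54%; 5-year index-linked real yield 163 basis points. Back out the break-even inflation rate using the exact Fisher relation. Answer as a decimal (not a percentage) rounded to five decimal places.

0.02863

(1 + π) = (1 + i)/(1 + r) = 1.04540 / 1.01630 = 1.028633
Break-even inflation = 1.028633 − 1 → 0.02863.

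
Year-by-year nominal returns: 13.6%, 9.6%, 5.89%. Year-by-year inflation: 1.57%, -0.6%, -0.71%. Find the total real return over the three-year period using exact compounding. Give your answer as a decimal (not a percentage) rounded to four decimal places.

Nominal growth factor = 1.1360 × 1.0960 × 1.0589 = 1.318390
Price-level growth factor = 1.0157 × 0.9940 × 0.9929 = 1.002438
Real growth factor = 1.318390 / 1.002438 = 1.315184
Total real return = 1.315184 − 1 → 0.3152.

0.3152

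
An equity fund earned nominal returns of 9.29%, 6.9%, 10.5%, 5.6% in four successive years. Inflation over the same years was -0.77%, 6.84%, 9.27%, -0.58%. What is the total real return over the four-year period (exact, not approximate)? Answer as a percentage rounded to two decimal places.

18.37%

Compound the nominal returns: 1.0929 × 1.0690 × 1.1050 × 1.0560 = 1.363278.
Compound inflation: 0.9923 × 1.0684 × 1.0927 × 0.9942 = 1.151732.
Deflate: 1.363278 / 1.151732 = 1.183676.
Total real return = 1.183676 − 1 → 18.37%.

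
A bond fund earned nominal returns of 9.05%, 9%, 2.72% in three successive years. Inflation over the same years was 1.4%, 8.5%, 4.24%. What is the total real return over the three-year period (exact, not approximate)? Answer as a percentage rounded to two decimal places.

6.46%

Nominal growth factor = 1.0905 × 1.0900 × 1.0272 = 1.220976
Price-level growth factor = 1.0140 × 1.0850 × 1.0424 = 1.146838
Real growth factor = 1.220976 / 1.146838 = 1.064646
Total real return = 1.064646 − 1 → 6.46%.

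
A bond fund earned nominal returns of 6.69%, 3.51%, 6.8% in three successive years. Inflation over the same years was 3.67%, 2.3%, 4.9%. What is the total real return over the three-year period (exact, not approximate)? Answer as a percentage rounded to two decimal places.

Compound the nominal returns: 1.0669 × 1.0351 × 1.0680 = 1.179444.
Compound inflation: 1.0367 × 1.0230 × 1.0490 = 1.112511.
Deflate: 1.179444 / 1.112511 = 1.060164.
Total real return = 1.060164 − 1 → 6.02%.

6.02%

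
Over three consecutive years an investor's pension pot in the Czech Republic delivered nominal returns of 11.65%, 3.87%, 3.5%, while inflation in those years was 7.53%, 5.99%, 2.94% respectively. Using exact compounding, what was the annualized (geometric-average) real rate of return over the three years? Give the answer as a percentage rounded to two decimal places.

0.76%

Nominal growth factor = 1.1165 × 1.0387 × 1.0350 = 1.20029835
Price-level growth factor = 1.0753 × 1.0599 × 1.0294 = 1.17321796
Real growth factor = 1.20029835 / 1.17321796 = 1.02308215
Annualized real rate = 1.02308215^(1/3) − 1 = 0.7636% → 0.76%.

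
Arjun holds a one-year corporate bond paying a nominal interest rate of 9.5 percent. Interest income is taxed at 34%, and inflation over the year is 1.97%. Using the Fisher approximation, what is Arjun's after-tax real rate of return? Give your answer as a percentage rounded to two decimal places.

4.30%

After-tax nominal return = 9.5% × (1 − 0.34) = 6.2700%.
r ≈ 6.2700% − 1.97% → 4.30%.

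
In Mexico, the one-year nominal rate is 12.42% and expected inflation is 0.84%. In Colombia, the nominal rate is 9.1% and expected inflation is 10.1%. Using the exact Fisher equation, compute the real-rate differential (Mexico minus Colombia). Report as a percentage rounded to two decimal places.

12.39%

Mexico: (1 + 0.1242)/(1 + 0.0084) − 1 = 11.4835%
Colombia: (1 + 0.0910)/(1 + 0.1010) − 1 = -0.9083%
Differential = 11.4835% − (-0.9083%) = 12.3918% → 12.39%.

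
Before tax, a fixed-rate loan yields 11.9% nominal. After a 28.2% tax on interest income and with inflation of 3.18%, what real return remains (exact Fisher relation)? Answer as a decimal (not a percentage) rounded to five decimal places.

0.05199

After-tax nominal return = 11.9% × (1 − 0.282) = 8.5442%.
1 + r = 1.085442 / 1.03180 = 1.051989
After-tax real rate = 1.051989 − 1 → 0.05199.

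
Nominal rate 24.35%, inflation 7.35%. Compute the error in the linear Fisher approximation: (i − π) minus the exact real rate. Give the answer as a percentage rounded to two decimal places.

1.16%

Approximate: r ≈ 24.350% − 7.350% = 17.0000%
Exact: (1 + 0.2435)/(1 + 0.0735) − 1 = 15.8361%
Error = 17.0000% − 15.8361% = 1.1639% → 1.16%.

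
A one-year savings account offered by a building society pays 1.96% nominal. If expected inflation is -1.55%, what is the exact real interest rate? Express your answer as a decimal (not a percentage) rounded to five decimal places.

0.03565

By the Fisher identity, 1 + r = (1 + i)/(1 + π).
1 + r = 1.01960 / 0.98450 = 1.035653
r = 1.035653 − 1 = 3.5653%, i.e. 0.03565.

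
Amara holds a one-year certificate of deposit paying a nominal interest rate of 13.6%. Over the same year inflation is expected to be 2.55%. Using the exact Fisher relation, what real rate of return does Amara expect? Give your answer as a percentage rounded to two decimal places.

10.78%

By the Fisher relation, 1 + r = (1 + i)/(1 + π).
1 + r = 1.13600 / 1.02550 = 1.107752
r = 1.107752 − 1 = 10.7752%, i.e. 10.78%.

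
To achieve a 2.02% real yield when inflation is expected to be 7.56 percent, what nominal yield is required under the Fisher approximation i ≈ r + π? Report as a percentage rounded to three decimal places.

i ≈ r + π = 2.02% + 7.56% = 9.580%.

9.580%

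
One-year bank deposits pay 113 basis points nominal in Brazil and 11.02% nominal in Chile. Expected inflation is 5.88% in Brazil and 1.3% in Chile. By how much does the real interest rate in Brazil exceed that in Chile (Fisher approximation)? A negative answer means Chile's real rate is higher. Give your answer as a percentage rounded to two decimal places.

-14.47%

Brazil: 1.13% − 5.88% = -4.750%
Chile: 11.02% − 1.3% = 9.720%
Differential = -14.470% → -14.47%.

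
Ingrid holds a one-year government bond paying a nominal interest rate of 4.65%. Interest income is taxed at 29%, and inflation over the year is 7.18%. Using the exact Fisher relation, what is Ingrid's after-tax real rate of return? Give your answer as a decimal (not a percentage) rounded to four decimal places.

-0.0362

After-tax nominal return = 4.65% × (1 − 0.29) = 3.3015%.
1 + r = 1.033015 / 1.07180 = 0.963813
After-tax real rate = 0.963813 − 1 → -0.0362.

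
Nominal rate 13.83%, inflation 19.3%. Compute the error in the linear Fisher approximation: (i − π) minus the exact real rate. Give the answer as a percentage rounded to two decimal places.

-0.88%

Approximate: r ≈ 13.830% − 19.300% = -5.4700%
Exact: (1 + 0.1383)/(1 + 0.1930) − 1 = -4.5851%
Error = -5.4700% − (-4.5851%) = -0.8849% → -0.88%.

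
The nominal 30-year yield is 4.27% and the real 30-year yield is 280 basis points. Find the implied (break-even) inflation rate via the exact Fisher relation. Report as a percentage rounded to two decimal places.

1.43%

(1 + π) = (1 + i)/(1 + r) = 1.04270 / 1.02800 = 1.014300
Break-even inflation = 1.014300 − 1 → 1.43%.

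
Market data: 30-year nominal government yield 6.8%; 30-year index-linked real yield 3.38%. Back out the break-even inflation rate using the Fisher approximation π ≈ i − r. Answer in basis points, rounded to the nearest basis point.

342 basis points

π ≈ i − r = 6.8% − 3.38% → 342 basis points.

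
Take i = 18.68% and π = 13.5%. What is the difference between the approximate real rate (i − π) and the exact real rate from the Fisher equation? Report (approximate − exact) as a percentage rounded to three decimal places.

Approximate: r ≈ 18.680% − 13.500% = 5.1800%
Exact: (1 + 0.1868)/(1 + 0.1350) − 1 = 4.5639%
Error = 5.1800% − 4.5639% = 0.6161% → 0.616%.

0.616%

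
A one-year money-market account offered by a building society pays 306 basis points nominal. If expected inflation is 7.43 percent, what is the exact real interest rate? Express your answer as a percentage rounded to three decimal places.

-4.068%

By the Fisher relation, 1 + r = (1 + i)/(1 + π).
1 + r = 1.03060 / 1.07430 = 0.959322
r = 0.959322 − 1 = -4.0678%, i.e. -4.068%.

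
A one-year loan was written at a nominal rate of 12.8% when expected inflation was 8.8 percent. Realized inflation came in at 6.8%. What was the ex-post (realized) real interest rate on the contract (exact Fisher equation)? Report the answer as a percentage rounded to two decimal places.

5.62%

Ex-post: (1 + 0.1280)/(1 + 0.0680) − 1 = 5.6180%
So the realized real rate is 5.62%.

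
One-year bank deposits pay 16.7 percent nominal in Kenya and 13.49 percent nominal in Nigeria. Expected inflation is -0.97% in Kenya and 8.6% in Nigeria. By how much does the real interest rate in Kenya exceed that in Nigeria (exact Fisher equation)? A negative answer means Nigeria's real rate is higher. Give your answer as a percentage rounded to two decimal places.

Kenya: (1 + 0.1670)/(1 − 0.0097) − 1 = 17.8431%
Nigeria: (1 + 0.1349)/(1 + 0.0860) − 1 = 4.5028%
Differential = 17.8431% − 4.5028% = 13.3403% → 13.34%.

13.34%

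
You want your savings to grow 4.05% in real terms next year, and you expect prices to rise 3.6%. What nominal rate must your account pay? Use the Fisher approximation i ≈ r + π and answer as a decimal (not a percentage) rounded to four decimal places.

0.0765

i ≈ r + π = 4.05% + 3.6% = 0.0765.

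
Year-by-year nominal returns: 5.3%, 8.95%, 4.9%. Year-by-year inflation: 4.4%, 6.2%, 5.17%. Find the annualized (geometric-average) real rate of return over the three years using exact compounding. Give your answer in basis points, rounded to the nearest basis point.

Nominal growth factor = 1.0530 × 1.0895 × 1.0490 = 1.20345843
Price-level growth factor = 1.0440 × 1.0620 × 1.0517 = 1.16604924
Real growth factor = 1.20345843 / 1.16604924 = 1.03208200
Annualized real rate = 1.03208200^(1/3) − 1 = 1.0582% → 106 basis points.

106 basis points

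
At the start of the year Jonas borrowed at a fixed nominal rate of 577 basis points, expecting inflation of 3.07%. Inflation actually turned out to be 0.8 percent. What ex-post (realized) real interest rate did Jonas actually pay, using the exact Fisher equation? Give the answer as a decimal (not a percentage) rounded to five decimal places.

0.04931

Ex-post: (1 + 0.0577)/(1 + 0.0080) − 1 = 4.9306%
So the realized real rate is 0.04931.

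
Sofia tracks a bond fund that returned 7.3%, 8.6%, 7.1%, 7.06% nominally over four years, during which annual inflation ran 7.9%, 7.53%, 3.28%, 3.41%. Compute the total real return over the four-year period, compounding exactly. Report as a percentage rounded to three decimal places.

Compound the nominal returns: 1.0730 × 1.0860 × 1.0710 × 1.0706 = 1.336122.
Compound inflation: 1.0790 × 1.0753 × 1.0328 × 1.0341 = 1.239167.
Deflate: 1.336122 / 1.239167 = 1.078242.
Total real return = 1.078242 − 1 → 7.824%.

7.824%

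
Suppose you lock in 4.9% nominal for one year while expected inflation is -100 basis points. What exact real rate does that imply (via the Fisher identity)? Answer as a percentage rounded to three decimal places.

1 + r = 1.04900 / 0.99000 = 1.059596
r = 1.059596 − 1 = 5.9596%, i.e. 5.960%.

5.960%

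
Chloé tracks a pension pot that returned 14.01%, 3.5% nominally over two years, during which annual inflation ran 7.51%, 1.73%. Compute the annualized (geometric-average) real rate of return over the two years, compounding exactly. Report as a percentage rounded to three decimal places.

3.871%

Nominal growth factor = 1.1401 × 1.0350 = 1.18000350
Price-level growth factor = 1.0751 × 1.0173 = 1.09369923
Real growth factor = 1.18000350 / 1.09369923 = 1.07891042
Annualized real rate = 1.07891042^(1/2) − 1 = 3.8706% → 3.871%.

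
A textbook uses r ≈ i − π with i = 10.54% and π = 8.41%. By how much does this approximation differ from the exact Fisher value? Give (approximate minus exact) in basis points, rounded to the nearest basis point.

Approximate: r ≈ 10.540% − 8.410% = 2.1300%
Exact: (1 + 0.1054)/(1 + 0.0841) − 1 = 1.9648%
Error = 2.1300% − 1.9648% = 0.1652% → 17 basis points.

17 basis points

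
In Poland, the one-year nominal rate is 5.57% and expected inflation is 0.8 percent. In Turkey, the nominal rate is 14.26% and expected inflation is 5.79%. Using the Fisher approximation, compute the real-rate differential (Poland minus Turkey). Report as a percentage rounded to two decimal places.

-3.70%

Poland: 5.57% − 0.8% = 4.770%
Turkey: 14.26% − 5.79% = 8.470%
Differential = -3.700% → -3.70%.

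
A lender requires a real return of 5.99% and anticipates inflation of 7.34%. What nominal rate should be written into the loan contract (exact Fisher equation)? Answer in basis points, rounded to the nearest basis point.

(1 + i) = (1 + r)(1 + π) = 1.05990 × 1.07340 = 1.13769666
i = 1.13769666 − 1, so the required nominal rate is 1377 basis points.

1377 basis points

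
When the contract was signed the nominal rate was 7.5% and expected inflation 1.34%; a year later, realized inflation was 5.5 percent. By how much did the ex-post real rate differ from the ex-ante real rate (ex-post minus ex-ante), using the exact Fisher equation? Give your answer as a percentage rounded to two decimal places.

-4.18%

Ex-ante: (1 + 0.0750)/(1 + 0.0134) − 1 = 6.0785%
Ex-post: (1 + 0.0750)/(1 + 0.0550) − 1 = 1.8957%
Difference (ex-post − ex-ante) = -4.1828% → -4.18%.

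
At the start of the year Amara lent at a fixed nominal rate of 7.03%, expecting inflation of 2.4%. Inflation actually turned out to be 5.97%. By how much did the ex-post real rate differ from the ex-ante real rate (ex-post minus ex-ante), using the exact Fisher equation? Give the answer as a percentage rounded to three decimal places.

-3.521%

Ex-ante: (1 + 0.0703)/(1 + 0.0240) − 1 = 4.5215%
Ex-post: (1 + 0.0703)/(1 + 0.0597) − 1 = 1.0003%
Difference (ex-post − ex-ante) = -3.5212% → -3.521%.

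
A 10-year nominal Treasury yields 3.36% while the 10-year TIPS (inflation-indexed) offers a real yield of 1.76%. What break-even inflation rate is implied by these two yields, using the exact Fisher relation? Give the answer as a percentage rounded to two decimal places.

(1 + π) = (1 + i)/(1 + r) = 1.03360 / 1.01760 = 1.015723
Break-even inflation = 1.015723 − 1 → 1.57%.

1.57%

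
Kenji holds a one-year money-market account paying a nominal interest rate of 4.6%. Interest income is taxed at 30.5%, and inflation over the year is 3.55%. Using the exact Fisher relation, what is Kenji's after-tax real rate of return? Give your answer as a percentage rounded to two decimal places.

After-tax nominal return = 4.6% × (1 − 0.305) = 3.1970%.
1 + r = 1.03197 / 1.03550 = 0.996591
After-tax real rate = 0.996591 − 1 → -0.34%.

-0.34%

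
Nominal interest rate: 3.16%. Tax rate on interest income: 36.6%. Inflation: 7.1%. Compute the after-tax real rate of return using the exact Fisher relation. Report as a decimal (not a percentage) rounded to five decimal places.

-0.04759

After-tax nominal return = 3.16% × (1 − 0.366) = 2.00344%.
1 + r = 1.0200344 / 1.07100 = 0.952413
After-tax real rate = 0.952413 − 1 → -0.04759.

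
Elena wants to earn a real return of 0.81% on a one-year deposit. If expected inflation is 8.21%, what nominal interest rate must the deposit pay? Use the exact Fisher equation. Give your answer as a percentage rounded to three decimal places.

9.087%

(1 + i) = (1 + r)(1 + π) = 1.00810 × 1.08210 = 1.09086501
i = 1.09086501 − 1, so the required nominal rate is 9.087%.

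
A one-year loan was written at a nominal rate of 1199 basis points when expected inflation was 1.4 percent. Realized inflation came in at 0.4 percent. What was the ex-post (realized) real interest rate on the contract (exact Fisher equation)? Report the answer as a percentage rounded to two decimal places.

Ex-post: (1 + 0.1199)/(1 + 0.0040) − 1 = 11.5438%
So the realized real rate is 11.54%.

11.54%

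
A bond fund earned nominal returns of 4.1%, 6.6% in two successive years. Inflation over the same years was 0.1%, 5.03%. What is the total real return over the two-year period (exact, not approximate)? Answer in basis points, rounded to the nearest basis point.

555 basis points

Nominal growth factor = 1.0410 × 1.0660 = 1.109706
Price-level growth factor = 1.0010 × 1.0503 = 1.051350
Real growth factor = 1.109706 / 1.051350 = 1.055505
Total real return = 1.055505 − 1 → 555 basis points.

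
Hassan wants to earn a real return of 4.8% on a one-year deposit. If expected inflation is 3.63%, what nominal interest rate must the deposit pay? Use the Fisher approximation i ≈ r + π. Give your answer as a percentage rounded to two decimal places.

i ≈ r + π = 4.8% + 3.63% = 8.43%.

8.43%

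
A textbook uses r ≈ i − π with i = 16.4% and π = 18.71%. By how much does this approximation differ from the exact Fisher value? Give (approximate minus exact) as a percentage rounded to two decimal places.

Approximate: r ≈ 16.400% − 18.710% = -2.3100%
Exact: (1 + 0.1640)/(1 + 0.1871) − 1 = -1.9459%
Error = -2.3100% − (-1.9459%) = -0.3641% → -0.36%.

-0.36%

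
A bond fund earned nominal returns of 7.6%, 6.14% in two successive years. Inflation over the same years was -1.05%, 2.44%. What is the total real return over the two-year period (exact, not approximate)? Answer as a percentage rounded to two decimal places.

12.67%

Nominal growth factor = 1.0760 × 1.0614 = 1.142066
Price-level growth factor = 0.9895 × 1.0244 = 1.013644
Real growth factor = 1.142066 / 1.013644 = 1.126694
Total real return = 1.126694 − 1 → 12.67%.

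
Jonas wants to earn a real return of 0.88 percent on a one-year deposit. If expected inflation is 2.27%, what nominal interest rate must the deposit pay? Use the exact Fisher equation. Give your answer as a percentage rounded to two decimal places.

3.17%

(1 + i) = (1 + r)(1 + π) = 1.00880 × 1.02270 = 1.03169976
i = 1.03169976 − 1, so the required nominal rate is 3.17%.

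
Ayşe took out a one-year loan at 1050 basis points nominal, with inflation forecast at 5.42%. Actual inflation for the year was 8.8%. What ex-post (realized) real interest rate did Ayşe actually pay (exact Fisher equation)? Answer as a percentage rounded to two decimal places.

1.56%

Ex-post: (1 + 0.1050)/(1 + 0.0880) − 1 = 1.5625%
So the realized real rate is 1.56%.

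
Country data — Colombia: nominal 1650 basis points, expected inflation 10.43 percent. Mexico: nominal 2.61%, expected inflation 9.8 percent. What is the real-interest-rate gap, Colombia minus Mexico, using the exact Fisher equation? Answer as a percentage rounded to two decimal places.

12.04%

Colombia: (1 + 0.1650)/(1 + 0.1043) − 1 = 5.49669%
Mexico: (1 + 0.0261)/(1 + 0.0980) − 1 = -6.54827%
Differential = 5.49669% − (-6.54827%) = 12.04496% → 12.04%.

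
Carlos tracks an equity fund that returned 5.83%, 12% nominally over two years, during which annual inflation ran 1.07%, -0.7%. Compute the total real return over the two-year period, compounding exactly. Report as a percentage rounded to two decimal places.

18.10%

Compound the nominal returns: 1.0583 × 1.1200 = 1.185296.
Compound inflation: 1.0107 × 0.9930 = 1.003625.
Deflate: 1.185296 / 1.003625 = 1.181015.
Total real return = 1.181015 − 1 → 18.10%.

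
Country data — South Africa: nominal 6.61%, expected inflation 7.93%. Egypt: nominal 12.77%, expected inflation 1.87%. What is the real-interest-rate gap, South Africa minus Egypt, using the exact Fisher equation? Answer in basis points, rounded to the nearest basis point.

South Africa: (1 + 0.0661)/(1 + 0.0793) − 1 = -1.2230%
Egypt: (1 + 0.1277)/(1 + 0.0187) − 1 = 10.6999%
Differential = -1.2230% − 10.6999% = -11.9229% → -1192 basis points.

-1192 basis points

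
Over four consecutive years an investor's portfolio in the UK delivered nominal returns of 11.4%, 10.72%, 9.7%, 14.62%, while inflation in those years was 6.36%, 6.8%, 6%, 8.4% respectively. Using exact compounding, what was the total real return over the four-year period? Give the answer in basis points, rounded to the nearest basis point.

1882 basis points

Compound the nominal returns: 1.1140 × 1.1072 × 1.0970 × 1.1462 = 1.550880.
Compound inflation: 1.0636 × 1.0680 × 1.0600 × 1.0840 = 1.305223.
Deflate: 1.550880 / 1.305223 = 1.188211.
Total real return = 1.188211 − 1 → 1882 basis points.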